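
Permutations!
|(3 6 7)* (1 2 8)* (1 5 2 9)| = 6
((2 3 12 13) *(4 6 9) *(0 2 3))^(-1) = (0 2)(3 13 12)(4 9 6)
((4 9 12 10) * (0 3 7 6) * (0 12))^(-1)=(0 9 4 10 12 6 7 3)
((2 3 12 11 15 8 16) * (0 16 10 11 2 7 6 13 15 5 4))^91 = ((0 16 7 6 13 15 8 10 11 5 4)(2 3 12))^91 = (0 6 8 5 16 13 10 4 7 15 11)(2 3 12)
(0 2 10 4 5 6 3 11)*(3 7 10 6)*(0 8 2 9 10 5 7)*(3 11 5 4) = (0 9 10 3 5 11 8 2 6)(4 7) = [9, 1, 6, 5, 7, 11, 0, 4, 2, 10, 3, 8]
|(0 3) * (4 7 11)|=6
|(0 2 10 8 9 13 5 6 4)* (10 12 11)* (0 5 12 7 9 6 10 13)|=60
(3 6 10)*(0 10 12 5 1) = (0 10 3 6 12 5 1) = [10, 0, 2, 6, 4, 1, 12, 7, 8, 9, 3, 11, 5]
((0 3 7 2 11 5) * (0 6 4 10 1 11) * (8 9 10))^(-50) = (0 7)(1 9 4 5)(2 3)(6 11 10 8)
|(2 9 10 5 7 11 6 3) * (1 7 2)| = |(1 7 11 6 3)(2 9 10 5)| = 20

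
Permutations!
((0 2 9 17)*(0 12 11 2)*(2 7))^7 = (2 9 17 12 11 7) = ((2 9 17 12 11 7))^7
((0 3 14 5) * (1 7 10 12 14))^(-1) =((0 3 1 7 10 12 14 5))^(-1) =(0 5 14 12 10 7 1 3)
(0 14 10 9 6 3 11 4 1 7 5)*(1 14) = (0 1 7 5)(3 11 4 14 10 9 6) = [1, 7, 2, 11, 14, 0, 3, 5, 8, 6, 9, 4, 12, 13, 10]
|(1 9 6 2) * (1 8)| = 5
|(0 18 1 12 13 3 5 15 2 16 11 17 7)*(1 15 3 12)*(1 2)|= 18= |(0 18 15 1 2 16 11 17 7)(3 5)(12 13)|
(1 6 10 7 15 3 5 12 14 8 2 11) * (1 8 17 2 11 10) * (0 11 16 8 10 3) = (0 11 10 7 15)(1 6)(2 3 5 12 14 17)(8 16) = [11, 6, 3, 5, 4, 12, 1, 15, 16, 9, 7, 10, 14, 13, 17, 0, 8, 2]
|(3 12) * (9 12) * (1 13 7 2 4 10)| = |(1 13 7 2 4 10)(3 9 12)| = 6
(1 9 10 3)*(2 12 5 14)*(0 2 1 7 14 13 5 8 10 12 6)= [2, 9, 6, 7, 4, 13, 0, 14, 10, 12, 3, 11, 8, 5, 1]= (0 2 6)(1 9 12 8 10 3 7 14)(5 13)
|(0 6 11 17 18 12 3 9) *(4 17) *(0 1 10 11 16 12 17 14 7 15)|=26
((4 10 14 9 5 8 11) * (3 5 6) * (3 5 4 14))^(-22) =((3 4 10)(5 8 11 14 9 6))^(-22) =(3 10 4)(5 11 9)(6 8 14)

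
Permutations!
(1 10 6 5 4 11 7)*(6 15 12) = (1 10 15 12 6 5 4 11 7) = [0, 10, 2, 3, 11, 4, 5, 1, 8, 9, 15, 7, 6, 13, 14, 12]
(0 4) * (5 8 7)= (0 4)(5 8 7)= [4, 1, 2, 3, 0, 8, 6, 5, 7]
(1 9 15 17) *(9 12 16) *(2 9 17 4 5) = (1 12 16 17)(2 9 15 4 5) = [0, 12, 9, 3, 5, 2, 6, 7, 8, 15, 10, 11, 16, 13, 14, 4, 17, 1]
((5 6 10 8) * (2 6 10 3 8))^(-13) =(2 10 5 8 3 6)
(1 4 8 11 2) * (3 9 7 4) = (1 3 9 7 4 8 11 2) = [0, 3, 1, 9, 8, 5, 6, 4, 11, 7, 10, 2]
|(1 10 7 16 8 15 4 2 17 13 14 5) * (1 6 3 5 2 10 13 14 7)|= |(1 13 7 16 8 15 4 10)(2 17 14)(3 5 6)|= 24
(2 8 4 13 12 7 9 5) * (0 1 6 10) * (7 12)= (0 1 6 10)(2 8 4 13 7 9 5)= [1, 6, 8, 3, 13, 2, 10, 9, 4, 5, 0, 11, 12, 7]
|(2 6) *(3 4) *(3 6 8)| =|(2 8 3 4 6)| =5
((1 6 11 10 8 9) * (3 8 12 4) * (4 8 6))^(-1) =(1 9 8 12 10 11 6 3 4)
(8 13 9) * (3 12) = (3 12)(8 13 9) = [0, 1, 2, 12, 4, 5, 6, 7, 13, 8, 10, 11, 3, 9]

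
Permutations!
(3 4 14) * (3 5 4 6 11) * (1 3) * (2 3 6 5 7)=(1 6 11)(2 3 5 4 14 7)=[0, 6, 3, 5, 14, 4, 11, 2, 8, 9, 10, 1, 12, 13, 7]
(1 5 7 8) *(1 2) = (1 5 7 8 2) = [0, 5, 1, 3, 4, 7, 6, 8, 2]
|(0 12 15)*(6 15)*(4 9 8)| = |(0 12 6 15)(4 9 8)| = 12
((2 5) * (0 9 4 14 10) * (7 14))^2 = (0 4 14)(7 10 9)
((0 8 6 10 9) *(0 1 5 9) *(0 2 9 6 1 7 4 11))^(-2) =((0 8 1 5 6 10 2 9 7 4 11))^(-2) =(0 4 9 10 5 8 11 7 2 6 1)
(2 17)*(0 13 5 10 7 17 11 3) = (0 13 5 10 7 17 2 11 3) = [13, 1, 11, 0, 4, 10, 6, 17, 8, 9, 7, 3, 12, 5, 14, 15, 16, 2]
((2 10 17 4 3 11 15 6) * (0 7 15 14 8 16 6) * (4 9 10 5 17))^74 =((0 7 15)(2 5 17 9 10 4 3 11 14 8 16 6))^74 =(0 15 7)(2 17 10 3 14 16)(4 11 8 6 5 9)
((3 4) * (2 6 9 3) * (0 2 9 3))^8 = (0 6 4)(2 3 9)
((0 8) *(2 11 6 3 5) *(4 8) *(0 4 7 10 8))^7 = (0 10 4 7 8)(2 6 5 11 3)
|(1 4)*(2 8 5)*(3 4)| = |(1 3 4)(2 8 5)| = 3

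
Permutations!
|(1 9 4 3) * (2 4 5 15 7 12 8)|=|(1 9 5 15 7 12 8 2 4 3)|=10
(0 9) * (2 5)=[9, 1, 5, 3, 4, 2, 6, 7, 8, 0]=(0 9)(2 5)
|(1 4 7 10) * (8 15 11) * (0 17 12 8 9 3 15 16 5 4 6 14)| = 12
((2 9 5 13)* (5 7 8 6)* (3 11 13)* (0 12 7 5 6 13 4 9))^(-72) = ((0 12 7 8 13 2)(3 11 4 9 5))^(-72) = (13)(3 9 11 5 4)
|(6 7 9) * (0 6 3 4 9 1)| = 12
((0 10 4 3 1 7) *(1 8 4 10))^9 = (10)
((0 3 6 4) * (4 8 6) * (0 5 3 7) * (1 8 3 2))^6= (1 2 5 4 3 6 8)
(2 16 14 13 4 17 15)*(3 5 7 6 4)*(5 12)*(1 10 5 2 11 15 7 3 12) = (1 10 5 3)(2 16 14 13 12)(4 17 7 6)(11 15) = [0, 10, 16, 1, 17, 3, 4, 6, 8, 9, 5, 15, 2, 12, 13, 11, 14, 7]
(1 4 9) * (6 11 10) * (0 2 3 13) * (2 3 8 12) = [3, 4, 8, 13, 9, 5, 11, 7, 12, 1, 6, 10, 2, 0] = (0 3 13)(1 4 9)(2 8 12)(6 11 10)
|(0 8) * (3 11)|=|(0 8)(3 11)|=2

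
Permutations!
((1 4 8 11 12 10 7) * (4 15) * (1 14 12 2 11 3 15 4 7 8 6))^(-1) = ((1 4 6)(2 11)(3 15 7 14 12 10 8))^(-1) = (1 6 4)(2 11)(3 8 10 12 14 7 15)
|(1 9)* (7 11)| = |(1 9)(7 11)| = 2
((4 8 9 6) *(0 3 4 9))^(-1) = (0 8 4 3)(6 9)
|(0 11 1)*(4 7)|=|(0 11 1)(4 7)|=6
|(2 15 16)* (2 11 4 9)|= |(2 15 16 11 4 9)|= 6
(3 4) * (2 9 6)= (2 9 6)(3 4)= [0, 1, 9, 4, 3, 5, 2, 7, 8, 6]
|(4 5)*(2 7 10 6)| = |(2 7 10 6)(4 5)| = 4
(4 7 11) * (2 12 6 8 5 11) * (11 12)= [0, 1, 11, 3, 7, 12, 8, 2, 5, 9, 10, 4, 6]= (2 11 4 7)(5 12 6 8)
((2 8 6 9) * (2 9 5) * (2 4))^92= (9)(2 6 4 8 5)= ((9)(2 8 6 5 4))^92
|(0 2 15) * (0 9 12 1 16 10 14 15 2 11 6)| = 21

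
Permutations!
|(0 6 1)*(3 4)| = |(0 6 1)(3 4)| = 6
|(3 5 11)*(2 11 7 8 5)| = |(2 11 3)(5 7 8)| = 3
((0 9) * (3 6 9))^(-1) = ((0 3 6 9))^(-1) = (0 9 6 3)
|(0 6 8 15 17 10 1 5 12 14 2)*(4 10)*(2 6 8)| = |(0 8 15 17 4 10 1 5 12 14 6 2)| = 12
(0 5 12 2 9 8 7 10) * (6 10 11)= [5, 1, 9, 3, 4, 12, 10, 11, 7, 8, 0, 6, 2]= (0 5 12 2 9 8 7 11 6 10)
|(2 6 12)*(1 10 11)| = 3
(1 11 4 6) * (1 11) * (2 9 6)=(2 9 6 11 4)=[0, 1, 9, 3, 2, 5, 11, 7, 8, 6, 10, 4]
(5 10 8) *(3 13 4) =(3 13 4)(5 10 8) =[0, 1, 2, 13, 3, 10, 6, 7, 5, 9, 8, 11, 12, 4]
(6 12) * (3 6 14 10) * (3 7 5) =(3 6 12 14 10 7 5) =[0, 1, 2, 6, 4, 3, 12, 5, 8, 9, 7, 11, 14, 13, 10]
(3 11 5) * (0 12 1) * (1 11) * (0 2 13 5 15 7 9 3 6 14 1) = (0 12 11 15 7 9 3)(1 2 13 5 6 14) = [12, 2, 13, 0, 4, 6, 14, 9, 8, 3, 10, 15, 11, 5, 1, 7]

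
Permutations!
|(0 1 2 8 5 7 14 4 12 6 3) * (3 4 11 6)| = 12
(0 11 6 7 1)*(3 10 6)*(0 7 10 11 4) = (0 4)(1 7)(3 11)(6 10) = [4, 7, 2, 11, 0, 5, 10, 1, 8, 9, 6, 3]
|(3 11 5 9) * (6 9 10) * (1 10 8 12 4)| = |(1 10 6 9 3 11 5 8 12 4)| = 10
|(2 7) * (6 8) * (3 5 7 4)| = 10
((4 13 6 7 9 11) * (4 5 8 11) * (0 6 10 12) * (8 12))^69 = ((0 6 7 9 4 13 10 8 11 5 12))^69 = (0 9 10 5 6 4 8 12 7 13 11)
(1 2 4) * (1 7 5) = (1 2 4 7 5) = [0, 2, 4, 3, 7, 1, 6, 5]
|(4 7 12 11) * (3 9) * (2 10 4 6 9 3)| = 8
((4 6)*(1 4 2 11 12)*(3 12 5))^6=(1 3 11 6)(2 4 12 5)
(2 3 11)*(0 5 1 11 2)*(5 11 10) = [11, 10, 3, 2, 4, 1, 6, 7, 8, 9, 5, 0] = (0 11)(1 10 5)(2 3)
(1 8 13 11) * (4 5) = (1 8 13 11)(4 5) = [0, 8, 2, 3, 5, 4, 6, 7, 13, 9, 10, 1, 12, 11]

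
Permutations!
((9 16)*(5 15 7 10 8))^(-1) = (5 8 10 7 15)(9 16)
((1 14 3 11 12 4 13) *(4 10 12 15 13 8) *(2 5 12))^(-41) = (1 14 3 11 15 13)(2 10 12 5)(4 8)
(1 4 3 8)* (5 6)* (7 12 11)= [0, 4, 2, 8, 3, 6, 5, 12, 1, 9, 10, 7, 11]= (1 4 3 8)(5 6)(7 12 11)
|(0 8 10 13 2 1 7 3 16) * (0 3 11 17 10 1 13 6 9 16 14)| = 12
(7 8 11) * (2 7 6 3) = (2 7 8 11 6 3) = [0, 1, 7, 2, 4, 5, 3, 8, 11, 9, 10, 6]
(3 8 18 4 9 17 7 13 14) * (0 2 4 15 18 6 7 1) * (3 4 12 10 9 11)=(0 2 12 10 9 17 1)(3 8 6 7 13 14 4 11)(15 18)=[2, 0, 12, 8, 11, 5, 7, 13, 6, 17, 9, 3, 10, 14, 4, 18, 16, 1, 15]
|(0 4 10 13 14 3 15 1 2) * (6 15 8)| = |(0 4 10 13 14 3 8 6 15 1 2)| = 11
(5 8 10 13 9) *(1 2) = (1 2)(5 8 10 13 9) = [0, 2, 1, 3, 4, 8, 6, 7, 10, 5, 13, 11, 12, 9]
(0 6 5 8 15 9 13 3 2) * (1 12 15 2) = (0 6 5 8 2)(1 12 15 9 13 3) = [6, 12, 0, 1, 4, 8, 5, 7, 2, 13, 10, 11, 15, 3, 14, 9]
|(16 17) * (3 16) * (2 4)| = |(2 4)(3 16 17)| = 6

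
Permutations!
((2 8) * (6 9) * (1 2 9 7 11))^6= (1 11 7 6 9 8 2)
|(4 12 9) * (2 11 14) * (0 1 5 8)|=12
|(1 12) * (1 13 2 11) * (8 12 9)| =|(1 9 8 12 13 2 11)| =7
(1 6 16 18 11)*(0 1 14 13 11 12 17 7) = [1, 6, 2, 3, 4, 5, 16, 0, 8, 9, 10, 14, 17, 11, 13, 15, 18, 7, 12] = (0 1 6 16 18 12 17 7)(11 14 13)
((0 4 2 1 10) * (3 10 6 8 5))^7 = ((0 4 2 1 6 8 5 3 10))^7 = (0 3 8 1 4 10 5 6 2)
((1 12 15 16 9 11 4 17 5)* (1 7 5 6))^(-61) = (1 15 9 4 6 12 16 11 17)(5 7)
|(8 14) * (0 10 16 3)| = 4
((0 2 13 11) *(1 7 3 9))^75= (0 11 13 2)(1 9 3 7)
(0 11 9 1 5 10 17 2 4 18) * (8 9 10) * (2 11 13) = (0 13 2 4 18)(1 5 8 9)(10 17 11) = [13, 5, 4, 3, 18, 8, 6, 7, 9, 1, 17, 10, 12, 2, 14, 15, 16, 11, 0]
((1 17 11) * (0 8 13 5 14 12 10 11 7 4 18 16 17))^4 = (0 14 1 5 11 13 10 8 12)(4 7 17 16 18)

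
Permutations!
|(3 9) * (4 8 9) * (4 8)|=|(3 8 9)|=3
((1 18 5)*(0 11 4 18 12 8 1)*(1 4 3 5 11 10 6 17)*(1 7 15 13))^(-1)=((0 10 6 17 7 15 13 1 12 8 4 18 11 3 5))^(-1)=(0 5 3 11 18 4 8 12 1 13 15 7 17 6 10)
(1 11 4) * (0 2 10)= [2, 11, 10, 3, 1, 5, 6, 7, 8, 9, 0, 4]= (0 2 10)(1 11 4)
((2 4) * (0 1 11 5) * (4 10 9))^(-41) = ((0 1 11 5)(2 10 9 4))^(-41) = (0 5 11 1)(2 4 9 10)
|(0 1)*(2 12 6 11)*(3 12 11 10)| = |(0 1)(2 11)(3 12 6 10)| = 4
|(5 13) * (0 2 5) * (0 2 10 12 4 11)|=15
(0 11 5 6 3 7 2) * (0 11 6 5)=[6, 1, 11, 7, 4, 5, 3, 2, 8, 9, 10, 0]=(0 6 3 7 2 11)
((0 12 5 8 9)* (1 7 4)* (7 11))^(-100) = (12)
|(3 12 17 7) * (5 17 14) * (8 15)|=6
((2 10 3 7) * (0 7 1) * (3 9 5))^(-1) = (0 1 3 5 9 10 2 7)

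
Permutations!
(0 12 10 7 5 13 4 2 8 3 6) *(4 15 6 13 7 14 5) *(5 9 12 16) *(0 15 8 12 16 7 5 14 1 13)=(0 7 4 2 12 10 1 13 8 3)(6 15)(9 16 14)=[7, 13, 12, 0, 2, 5, 15, 4, 3, 16, 1, 11, 10, 8, 9, 6, 14]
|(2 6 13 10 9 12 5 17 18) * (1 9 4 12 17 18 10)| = |(1 9 17 10 4 12 5 18 2 6 13)| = 11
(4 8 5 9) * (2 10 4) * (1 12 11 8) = (1 12 11 8 5 9 2 10 4) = [0, 12, 10, 3, 1, 9, 6, 7, 5, 2, 4, 8, 11]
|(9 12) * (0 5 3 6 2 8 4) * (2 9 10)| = 10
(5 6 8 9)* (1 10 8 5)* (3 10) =(1 3 10 8 9)(5 6) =[0, 3, 2, 10, 4, 6, 5, 7, 9, 1, 8]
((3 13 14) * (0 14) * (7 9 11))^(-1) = ((0 14 3 13)(7 9 11))^(-1) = (0 13 3 14)(7 11 9)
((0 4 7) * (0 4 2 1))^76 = ((0 2 1)(4 7))^76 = (7)(0 2 1)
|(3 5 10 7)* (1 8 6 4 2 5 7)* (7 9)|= |(1 8 6 4 2 5 10)(3 9 7)|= 21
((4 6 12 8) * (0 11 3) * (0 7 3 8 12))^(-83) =(12)(0 8 6 11 4)(3 7)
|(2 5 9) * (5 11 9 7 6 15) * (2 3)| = |(2 11 9 3)(5 7 6 15)| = 4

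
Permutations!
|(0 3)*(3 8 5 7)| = |(0 8 5 7 3)| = 5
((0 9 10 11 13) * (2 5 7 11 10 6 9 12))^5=(0 11 5 12 13 7 2)(6 9)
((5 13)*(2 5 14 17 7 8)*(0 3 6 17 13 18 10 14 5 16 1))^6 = ((0 3 6 17 7 8 2 16 1)(5 18 10 14 13))^6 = (0 2 17)(1 8 6)(3 16 7)(5 18 10 14 13)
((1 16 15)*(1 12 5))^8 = ((1 16 15 12 5))^8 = (1 12 16 5 15)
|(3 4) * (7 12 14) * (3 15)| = 3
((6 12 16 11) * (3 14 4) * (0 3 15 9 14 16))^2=(0 16 6)(3 11 12)(4 9)(14 15)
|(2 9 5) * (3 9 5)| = |(2 5)(3 9)| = 2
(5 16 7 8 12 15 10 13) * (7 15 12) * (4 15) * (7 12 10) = (4 15 7 8 12 10 13 5 16) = [0, 1, 2, 3, 15, 16, 6, 8, 12, 9, 13, 11, 10, 5, 14, 7, 4]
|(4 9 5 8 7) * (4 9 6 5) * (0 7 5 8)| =7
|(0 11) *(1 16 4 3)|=|(0 11)(1 16 4 3)|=4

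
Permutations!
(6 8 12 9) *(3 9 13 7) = (3 9 6 8 12 13 7) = [0, 1, 2, 9, 4, 5, 8, 3, 12, 6, 10, 11, 13, 7]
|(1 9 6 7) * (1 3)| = 5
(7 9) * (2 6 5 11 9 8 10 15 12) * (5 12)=(2 6 12)(5 11 9 7 8 10 15)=[0, 1, 6, 3, 4, 11, 12, 8, 10, 7, 15, 9, 2, 13, 14, 5]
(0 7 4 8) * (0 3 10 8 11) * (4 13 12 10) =(0 7 13 12 10 8 3 4 11) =[7, 1, 2, 4, 11, 5, 6, 13, 3, 9, 8, 0, 10, 12]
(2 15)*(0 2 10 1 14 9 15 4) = (0 2 4)(1 14 9 15 10) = [2, 14, 4, 3, 0, 5, 6, 7, 8, 15, 1, 11, 12, 13, 9, 10]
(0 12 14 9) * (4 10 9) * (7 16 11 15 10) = (0 12 14 4 7 16 11 15 10 9) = [12, 1, 2, 3, 7, 5, 6, 16, 8, 0, 9, 15, 14, 13, 4, 10, 11]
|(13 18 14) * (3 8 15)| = |(3 8 15)(13 18 14)| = 3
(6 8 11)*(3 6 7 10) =(3 6 8 11 7 10) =[0, 1, 2, 6, 4, 5, 8, 10, 11, 9, 3, 7]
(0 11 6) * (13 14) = (0 11 6)(13 14) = [11, 1, 2, 3, 4, 5, 0, 7, 8, 9, 10, 6, 12, 14, 13]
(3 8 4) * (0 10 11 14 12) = (0 10 11 14 12)(3 8 4) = [10, 1, 2, 8, 3, 5, 6, 7, 4, 9, 11, 14, 0, 13, 12]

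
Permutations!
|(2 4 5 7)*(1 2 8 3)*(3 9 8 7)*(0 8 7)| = |(0 8 9 7)(1 2 4 5 3)| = 20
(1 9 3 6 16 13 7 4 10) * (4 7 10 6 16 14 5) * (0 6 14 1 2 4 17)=(0 6 1 9 3 16 13 10 2 4 14 5 17)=[6, 9, 4, 16, 14, 17, 1, 7, 8, 3, 2, 11, 12, 10, 5, 15, 13, 0]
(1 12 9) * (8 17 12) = (1 8 17 12 9) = [0, 8, 2, 3, 4, 5, 6, 7, 17, 1, 10, 11, 9, 13, 14, 15, 16, 12]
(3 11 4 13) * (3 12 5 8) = (3 11 4 13 12 5 8) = [0, 1, 2, 11, 13, 8, 6, 7, 3, 9, 10, 4, 5, 12]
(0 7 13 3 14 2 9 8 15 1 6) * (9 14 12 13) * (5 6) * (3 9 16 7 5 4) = [5, 4, 14, 12, 3, 6, 0, 16, 15, 8, 10, 11, 13, 9, 2, 1, 7] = (0 5 6)(1 4 3 12 13 9 8 15)(2 14)(7 16)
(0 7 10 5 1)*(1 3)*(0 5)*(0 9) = [7, 5, 2, 1, 4, 3, 6, 10, 8, 0, 9] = (0 7 10 9)(1 5 3)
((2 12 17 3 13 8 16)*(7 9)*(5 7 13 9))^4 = ((2 12 17 3 9 13 8 16)(5 7))^4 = (2 9)(3 16)(8 17)(12 13)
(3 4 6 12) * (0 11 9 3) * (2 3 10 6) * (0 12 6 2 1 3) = (12)(0 11 9 10 2)(1 3 4) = [11, 3, 0, 4, 1, 5, 6, 7, 8, 10, 2, 9, 12]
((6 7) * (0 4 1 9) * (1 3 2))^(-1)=((0 4 3 2 1 9)(6 7))^(-1)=(0 9 1 2 3 4)(6 7)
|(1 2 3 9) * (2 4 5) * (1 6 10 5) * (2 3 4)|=|(1 2 4)(3 9 6 10 5)|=15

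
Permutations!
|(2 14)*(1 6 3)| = |(1 6 3)(2 14)| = 6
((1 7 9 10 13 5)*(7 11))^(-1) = (1 5 13 10 9 7 11)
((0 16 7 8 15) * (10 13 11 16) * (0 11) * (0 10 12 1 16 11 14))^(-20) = (0 7)(1 15)(8 12)(14 16)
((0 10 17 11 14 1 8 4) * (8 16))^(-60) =(0 11 16)(1 4 17)(8 10 14)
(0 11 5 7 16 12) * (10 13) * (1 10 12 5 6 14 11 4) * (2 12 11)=(0 4 1 10 13 11 6 14 2 12)(5 7 16)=[4, 10, 12, 3, 1, 7, 14, 16, 8, 9, 13, 6, 0, 11, 2, 15, 5]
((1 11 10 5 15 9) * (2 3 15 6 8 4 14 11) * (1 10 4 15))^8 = ((1 2 3)(4 14 11)(5 6 8 15 9 10))^8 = (1 3 2)(4 11 14)(5 8 9)(6 15 10)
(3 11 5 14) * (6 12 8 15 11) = (3 6 12 8 15 11 5 14) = [0, 1, 2, 6, 4, 14, 12, 7, 15, 9, 10, 5, 8, 13, 3, 11]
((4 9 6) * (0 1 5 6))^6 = (9)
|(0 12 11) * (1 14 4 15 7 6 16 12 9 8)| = 12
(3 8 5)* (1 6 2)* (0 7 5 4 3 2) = (0 7 5 2 1 6)(3 8 4) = [7, 6, 1, 8, 3, 2, 0, 5, 4]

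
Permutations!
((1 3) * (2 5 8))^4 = (2 5 8)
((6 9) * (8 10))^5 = (6 9)(8 10)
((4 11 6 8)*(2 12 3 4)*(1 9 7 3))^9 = ((1 9 7 3 4 11 6 8 2 12))^9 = (1 12 2 8 6 11 4 3 7 9)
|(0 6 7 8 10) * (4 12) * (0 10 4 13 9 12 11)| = |(0 6 7 8 4 11)(9 12 13)| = 6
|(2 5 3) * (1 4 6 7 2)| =7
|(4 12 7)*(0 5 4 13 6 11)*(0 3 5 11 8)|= 10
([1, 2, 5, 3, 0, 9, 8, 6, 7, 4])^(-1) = (0 4 9 5 2 1)(6 7 8)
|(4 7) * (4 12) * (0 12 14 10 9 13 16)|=|(0 12 4 7 14 10 9 13 16)|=9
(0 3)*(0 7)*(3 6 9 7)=[6, 1, 2, 3, 4, 5, 9, 0, 8, 7]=(0 6 9 7)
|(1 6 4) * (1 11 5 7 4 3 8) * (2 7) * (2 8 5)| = |(1 6 3 5 8)(2 7 4 11)| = 20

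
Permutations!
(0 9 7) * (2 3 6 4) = (0 9 7)(2 3 6 4) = [9, 1, 3, 6, 2, 5, 4, 0, 8, 7]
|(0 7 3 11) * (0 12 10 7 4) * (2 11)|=|(0 4)(2 11 12 10 7 3)|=6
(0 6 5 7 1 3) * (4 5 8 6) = (0 4 5 7 1 3)(6 8) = [4, 3, 2, 0, 5, 7, 8, 1, 6]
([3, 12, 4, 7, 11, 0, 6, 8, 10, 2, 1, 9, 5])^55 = [5, 10, 9, 0, 2, 12, 6, 3, 7, 11, 8, 4, 1]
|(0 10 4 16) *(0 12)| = 5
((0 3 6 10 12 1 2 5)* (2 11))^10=(0 3 6 10 12 1 11 2 5)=((0 3 6 10 12 1 11 2 5))^10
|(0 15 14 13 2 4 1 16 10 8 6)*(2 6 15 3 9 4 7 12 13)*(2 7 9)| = 15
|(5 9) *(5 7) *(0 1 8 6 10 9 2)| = 9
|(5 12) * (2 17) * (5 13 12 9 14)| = 6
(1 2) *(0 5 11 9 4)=(0 5 11 9 4)(1 2)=[5, 2, 1, 3, 0, 11, 6, 7, 8, 4, 10, 9]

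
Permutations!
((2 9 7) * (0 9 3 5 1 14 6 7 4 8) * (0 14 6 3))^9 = ((0 9 4 8 14 3 5 1 6 7 2))^9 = (0 7 1 3 8 9 2 6 5 14 4)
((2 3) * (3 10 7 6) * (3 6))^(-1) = (2 3 7 10) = ((2 10 7 3))^(-1)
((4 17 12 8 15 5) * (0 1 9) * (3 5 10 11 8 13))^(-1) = ((0 1 9)(3 5 4 17 12 13)(8 15 10 11))^(-1) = (0 9 1)(3 13 12 17 4 5)(8 11 10 15)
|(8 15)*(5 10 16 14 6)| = |(5 10 16 14 6)(8 15)| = 10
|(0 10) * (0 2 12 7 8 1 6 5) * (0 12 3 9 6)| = |(0 10 2 3 9 6 5 12 7 8 1)| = 11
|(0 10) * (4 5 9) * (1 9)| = |(0 10)(1 9 4 5)| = 4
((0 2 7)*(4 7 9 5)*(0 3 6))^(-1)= (0 6 3 7 4 5 9 2)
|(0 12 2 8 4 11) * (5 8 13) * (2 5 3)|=6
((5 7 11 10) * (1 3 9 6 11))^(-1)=((1 3 9 6 11 10 5 7))^(-1)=(1 7 5 10 11 6 9 3)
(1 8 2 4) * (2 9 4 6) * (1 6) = (1 8 9 4 6 2) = [0, 8, 1, 3, 6, 5, 2, 7, 9, 4]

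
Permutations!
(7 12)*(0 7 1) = (0 7 12 1) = [7, 0, 2, 3, 4, 5, 6, 12, 8, 9, 10, 11, 1]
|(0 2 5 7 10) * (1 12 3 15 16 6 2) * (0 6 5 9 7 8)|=40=|(0 1 12 3 15 16 5 8)(2 9 7 10 6)|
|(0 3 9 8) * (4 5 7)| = |(0 3 9 8)(4 5 7)| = 12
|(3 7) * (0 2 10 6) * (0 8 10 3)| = |(0 2 3 7)(6 8 10)| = 12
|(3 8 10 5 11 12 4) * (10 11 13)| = 15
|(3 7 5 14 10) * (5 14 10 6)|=|(3 7 14 6 5 10)|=6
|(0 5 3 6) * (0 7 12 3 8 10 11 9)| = 12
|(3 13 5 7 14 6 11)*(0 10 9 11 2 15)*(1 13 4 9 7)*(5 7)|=|(0 10 5 1 13 7 14 6 2 15)(3 4 9 11)|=20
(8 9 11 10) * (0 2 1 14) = [2, 14, 1, 3, 4, 5, 6, 7, 9, 11, 8, 10, 12, 13, 0] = (0 2 1 14)(8 9 11 10)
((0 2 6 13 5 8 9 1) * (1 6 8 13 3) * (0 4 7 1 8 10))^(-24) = (13)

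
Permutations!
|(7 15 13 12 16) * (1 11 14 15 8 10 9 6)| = 12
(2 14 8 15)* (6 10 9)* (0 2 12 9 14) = (0 2)(6 10 14 8 15 12 9) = [2, 1, 0, 3, 4, 5, 10, 7, 15, 6, 14, 11, 9, 13, 8, 12]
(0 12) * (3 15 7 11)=(0 12)(3 15 7 11)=[12, 1, 2, 15, 4, 5, 6, 11, 8, 9, 10, 3, 0, 13, 14, 7]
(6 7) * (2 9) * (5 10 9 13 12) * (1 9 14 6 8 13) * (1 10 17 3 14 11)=(1 9 2 10 11)(3 14 6 7 8 13 12 5 17)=[0, 9, 10, 14, 4, 17, 7, 8, 13, 2, 11, 1, 5, 12, 6, 15, 16, 3]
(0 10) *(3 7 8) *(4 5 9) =[10, 1, 2, 7, 5, 9, 6, 8, 3, 4, 0] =(0 10)(3 7 8)(4 5 9)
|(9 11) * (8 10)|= |(8 10)(9 11)|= 2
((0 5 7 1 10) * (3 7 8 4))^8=(10)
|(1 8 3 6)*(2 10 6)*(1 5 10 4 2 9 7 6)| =8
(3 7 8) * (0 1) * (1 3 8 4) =(8)(0 3 7 4 1) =[3, 0, 2, 7, 1, 5, 6, 4, 8]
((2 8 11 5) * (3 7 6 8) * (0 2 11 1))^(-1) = (0 1 8 6 7 3 2)(5 11)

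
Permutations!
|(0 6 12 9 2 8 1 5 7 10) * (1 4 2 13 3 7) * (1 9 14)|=33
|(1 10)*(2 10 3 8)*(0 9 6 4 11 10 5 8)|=24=|(0 9 6 4 11 10 1 3)(2 5 8)|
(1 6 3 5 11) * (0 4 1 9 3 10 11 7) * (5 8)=(0 4 1 6 10 11 9 3 8 5 7)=[4, 6, 2, 8, 1, 7, 10, 0, 5, 3, 11, 9]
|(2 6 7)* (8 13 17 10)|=12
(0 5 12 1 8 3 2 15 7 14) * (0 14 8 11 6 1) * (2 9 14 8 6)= (0 5 12)(1 11 2 15 7 6)(3 9 14 8)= [5, 11, 15, 9, 4, 12, 1, 6, 3, 14, 10, 2, 0, 13, 8, 7]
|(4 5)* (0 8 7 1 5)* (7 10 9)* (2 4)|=|(0 8 10 9 7 1 5 2 4)|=9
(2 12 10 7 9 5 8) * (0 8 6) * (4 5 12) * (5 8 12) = (0 12 10 7 9 5 6)(2 4 8) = [12, 1, 4, 3, 8, 6, 0, 9, 2, 5, 7, 11, 10]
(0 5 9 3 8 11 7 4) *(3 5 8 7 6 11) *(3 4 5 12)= (0 8 4)(3 7 5 9 12)(6 11)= [8, 1, 2, 7, 0, 9, 11, 5, 4, 12, 10, 6, 3]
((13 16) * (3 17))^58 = ((3 17)(13 16))^58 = (17)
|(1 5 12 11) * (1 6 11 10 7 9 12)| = 4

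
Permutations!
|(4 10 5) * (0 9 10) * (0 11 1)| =7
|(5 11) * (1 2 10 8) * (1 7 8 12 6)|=|(1 2 10 12 6)(5 11)(7 8)|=10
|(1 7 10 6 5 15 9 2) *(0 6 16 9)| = 12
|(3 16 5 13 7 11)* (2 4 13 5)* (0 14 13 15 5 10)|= |(0 14 13 7 11 3 16 2 4 15 5 10)|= 12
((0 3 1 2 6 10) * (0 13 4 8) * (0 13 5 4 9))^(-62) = (0 6 8 3 10 13 1 5 9 2 4) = ((0 3 1 2 6 10 5 4 8 13 9))^(-62)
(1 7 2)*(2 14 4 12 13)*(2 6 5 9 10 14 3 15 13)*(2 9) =[0, 7, 1, 15, 12, 2, 5, 3, 8, 10, 14, 11, 9, 6, 4, 13] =(1 7 3 15 13 6 5 2)(4 12 9 10 14)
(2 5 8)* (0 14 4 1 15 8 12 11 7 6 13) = [14, 15, 5, 3, 1, 12, 13, 6, 2, 9, 10, 7, 11, 0, 4, 8] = (0 14 4 1 15 8 2 5 12 11 7 6 13)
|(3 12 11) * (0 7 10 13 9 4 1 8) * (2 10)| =9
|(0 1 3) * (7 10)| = |(0 1 3)(7 10)| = 6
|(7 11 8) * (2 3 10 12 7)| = 7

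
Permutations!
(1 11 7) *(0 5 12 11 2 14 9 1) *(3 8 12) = (0 5 3 8 12 11 7)(1 2 14 9) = [5, 2, 14, 8, 4, 3, 6, 0, 12, 1, 10, 7, 11, 13, 9]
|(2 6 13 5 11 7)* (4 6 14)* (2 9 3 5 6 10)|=20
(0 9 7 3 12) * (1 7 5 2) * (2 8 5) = (0 9 2 1 7 3 12)(5 8) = [9, 7, 1, 12, 4, 8, 6, 3, 5, 2, 10, 11, 0]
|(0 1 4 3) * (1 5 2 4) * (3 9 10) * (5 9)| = |(0 9 10 3)(2 4 5)| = 12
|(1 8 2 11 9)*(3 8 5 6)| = |(1 5 6 3 8 2 11 9)| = 8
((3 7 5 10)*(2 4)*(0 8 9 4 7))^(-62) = (0 8 9 4 2 7 5 10 3)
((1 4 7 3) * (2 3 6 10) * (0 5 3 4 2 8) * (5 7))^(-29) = ((0 7 6 10 8)(1 2 4 5 3))^(-29) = (0 7 6 10 8)(1 2 4 5 3)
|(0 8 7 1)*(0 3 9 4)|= 7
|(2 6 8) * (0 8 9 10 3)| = 7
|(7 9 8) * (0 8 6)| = |(0 8 7 9 6)| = 5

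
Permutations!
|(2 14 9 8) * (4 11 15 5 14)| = |(2 4 11 15 5 14 9 8)| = 8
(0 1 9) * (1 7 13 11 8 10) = (0 7 13 11 8 10 1 9) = [7, 9, 2, 3, 4, 5, 6, 13, 10, 0, 1, 8, 12, 11]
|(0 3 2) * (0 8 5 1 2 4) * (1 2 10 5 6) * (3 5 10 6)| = |(10)(0 5 2 8 3 4)(1 6)| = 6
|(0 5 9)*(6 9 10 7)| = 6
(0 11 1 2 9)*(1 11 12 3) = (0 12 3 1 2 9) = [12, 2, 9, 1, 4, 5, 6, 7, 8, 0, 10, 11, 3]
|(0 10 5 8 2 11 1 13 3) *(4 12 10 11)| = |(0 11 1 13 3)(2 4 12 10 5 8)| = 30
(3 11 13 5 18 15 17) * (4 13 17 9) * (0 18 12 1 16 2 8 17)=(0 18 15 9 4 13 5 12 1 16 2 8 17 3 11)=[18, 16, 8, 11, 13, 12, 6, 7, 17, 4, 10, 0, 1, 5, 14, 9, 2, 3, 15]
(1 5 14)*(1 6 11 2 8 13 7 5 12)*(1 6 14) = [0, 12, 8, 3, 4, 1, 11, 5, 13, 9, 10, 2, 6, 7, 14] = (14)(1 12 6 11 2 8 13 7 5)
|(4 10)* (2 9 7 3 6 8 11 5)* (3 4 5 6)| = |(2 9 7 4 10 5)(6 8 11)| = 6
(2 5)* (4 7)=(2 5)(4 7)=[0, 1, 5, 3, 7, 2, 6, 4]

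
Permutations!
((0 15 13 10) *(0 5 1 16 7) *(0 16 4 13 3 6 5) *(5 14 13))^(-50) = (16)(0 10 13 14 6 3 15)(1 4 5)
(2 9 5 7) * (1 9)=(1 9 5 7 2)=[0, 9, 1, 3, 4, 7, 6, 2, 8, 5]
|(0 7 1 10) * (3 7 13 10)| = 3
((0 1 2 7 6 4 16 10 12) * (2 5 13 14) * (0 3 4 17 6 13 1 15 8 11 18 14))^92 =((0 15 8 11 18 14 2 7 13)(1 5)(3 4 16 10 12)(6 17))^92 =(0 8 18 2 13 15 11 14 7)(3 16 12 4 10)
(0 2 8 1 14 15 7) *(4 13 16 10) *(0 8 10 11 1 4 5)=(0 2 10 5)(1 14 15 7 8 4 13 16 11)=[2, 14, 10, 3, 13, 0, 6, 8, 4, 9, 5, 1, 12, 16, 15, 7, 11]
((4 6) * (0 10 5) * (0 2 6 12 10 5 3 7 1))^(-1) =(0 1 7 3 10 12 4 6 2 5)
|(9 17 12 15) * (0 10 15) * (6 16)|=6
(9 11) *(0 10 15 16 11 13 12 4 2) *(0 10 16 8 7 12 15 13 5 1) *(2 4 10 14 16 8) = (0 8 7 12 10 13 15 2 14 16 11 9 5 1) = [8, 0, 14, 3, 4, 1, 6, 12, 7, 5, 13, 9, 10, 15, 16, 2, 11]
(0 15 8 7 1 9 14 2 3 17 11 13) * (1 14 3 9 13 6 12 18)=[15, 13, 9, 17, 4, 5, 12, 14, 7, 3, 10, 6, 18, 0, 2, 8, 16, 11, 1]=(0 15 8 7 14 2 9 3 17 11 6 12 18 1 13)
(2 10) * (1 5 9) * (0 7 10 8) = [7, 5, 8, 3, 4, 9, 6, 10, 0, 1, 2] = (0 7 10 2 8)(1 5 9)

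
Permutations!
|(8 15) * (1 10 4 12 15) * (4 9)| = 7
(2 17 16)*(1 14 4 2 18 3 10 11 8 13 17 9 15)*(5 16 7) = (1 14 4 2 9 15)(3 10 11 8 13 17 7 5 16 18) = [0, 14, 9, 10, 2, 16, 6, 5, 13, 15, 11, 8, 12, 17, 4, 1, 18, 7, 3]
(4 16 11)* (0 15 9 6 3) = (0 15 9 6 3)(4 16 11) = [15, 1, 2, 0, 16, 5, 3, 7, 8, 6, 10, 4, 12, 13, 14, 9, 11]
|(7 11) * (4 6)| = |(4 6)(7 11)| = 2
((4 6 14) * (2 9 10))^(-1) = ((2 9 10)(4 6 14))^(-1) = (2 10 9)(4 14 6)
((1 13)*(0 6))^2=((0 6)(1 13))^2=(13)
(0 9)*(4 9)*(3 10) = (0 4 9)(3 10) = [4, 1, 2, 10, 9, 5, 6, 7, 8, 0, 3]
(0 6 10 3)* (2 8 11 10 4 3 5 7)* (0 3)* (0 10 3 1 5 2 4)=[6, 5, 8, 1, 10, 7, 0, 4, 11, 9, 2, 3]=(0 6)(1 5 7 4 10 2 8 11 3)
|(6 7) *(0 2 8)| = |(0 2 8)(6 7)| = 6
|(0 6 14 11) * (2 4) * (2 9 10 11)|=8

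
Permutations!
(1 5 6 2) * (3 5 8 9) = (1 8 9 3 5 6 2) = [0, 8, 1, 5, 4, 6, 2, 7, 9, 3]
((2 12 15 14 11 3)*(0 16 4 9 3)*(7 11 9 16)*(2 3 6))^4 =(16)(0 7 11)(2 9 15)(6 14 12)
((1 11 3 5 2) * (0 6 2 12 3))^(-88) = (0 2 11 6 1)(3 12 5)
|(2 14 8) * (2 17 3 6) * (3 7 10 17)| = 15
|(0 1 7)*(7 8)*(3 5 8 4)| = 7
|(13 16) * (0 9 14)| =6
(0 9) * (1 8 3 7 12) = (0 9)(1 8 3 7 12) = [9, 8, 2, 7, 4, 5, 6, 12, 3, 0, 10, 11, 1]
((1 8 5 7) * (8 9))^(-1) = ((1 9 8 5 7))^(-1) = (1 7 5 8 9)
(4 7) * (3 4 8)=(3 4 7 8)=[0, 1, 2, 4, 7, 5, 6, 8, 3]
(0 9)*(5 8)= (0 9)(5 8)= [9, 1, 2, 3, 4, 8, 6, 7, 5, 0]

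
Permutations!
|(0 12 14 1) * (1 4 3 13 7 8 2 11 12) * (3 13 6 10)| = |(0 1)(2 11 12 14 4 13 7 8)(3 6 10)| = 24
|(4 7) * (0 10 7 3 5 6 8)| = 8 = |(0 10 7 4 3 5 6 8)|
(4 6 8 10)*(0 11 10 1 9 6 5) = (0 11 10 4 5)(1 9 6 8) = [11, 9, 2, 3, 5, 0, 8, 7, 1, 6, 4, 10]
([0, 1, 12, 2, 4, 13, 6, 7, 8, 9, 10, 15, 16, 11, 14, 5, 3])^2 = [0, 1, 16, 12, 4, 11, 6, 7, 8, 9, 10, 5, 3, 15, 14, 13, 2]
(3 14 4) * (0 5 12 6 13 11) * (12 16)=(0 5 16 12 6 13 11)(3 14 4)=[5, 1, 2, 14, 3, 16, 13, 7, 8, 9, 10, 0, 6, 11, 4, 15, 12]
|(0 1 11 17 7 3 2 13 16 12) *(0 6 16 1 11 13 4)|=|(0 11 17 7 3 2 4)(1 13)(6 16 12)|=42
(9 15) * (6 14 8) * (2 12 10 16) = (2 12 10 16)(6 14 8)(9 15) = [0, 1, 12, 3, 4, 5, 14, 7, 6, 15, 16, 11, 10, 13, 8, 9, 2]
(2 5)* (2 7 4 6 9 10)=(2 5 7 4 6 9 10)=[0, 1, 5, 3, 6, 7, 9, 4, 8, 10, 2]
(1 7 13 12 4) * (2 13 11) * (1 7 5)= (1 5)(2 13 12 4 7 11)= [0, 5, 13, 3, 7, 1, 6, 11, 8, 9, 10, 2, 4, 12]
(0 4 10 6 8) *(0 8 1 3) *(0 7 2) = (0 4 10 6 1 3 7 2) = [4, 3, 0, 7, 10, 5, 1, 2, 8, 9, 6]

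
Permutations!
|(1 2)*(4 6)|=2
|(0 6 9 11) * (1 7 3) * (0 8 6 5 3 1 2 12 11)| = 18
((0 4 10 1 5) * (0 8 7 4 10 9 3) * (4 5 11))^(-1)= (0 3 9 4 11 1 10)(5 7 8)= ((0 10 1 11 4 9 3)(5 8 7))^(-1)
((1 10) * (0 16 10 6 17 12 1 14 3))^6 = (0 16 10 14 3)(1 17)(6 12)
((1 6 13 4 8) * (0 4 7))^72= (0 8 6 7 4 1 13)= ((0 4 8 1 6 13 7))^72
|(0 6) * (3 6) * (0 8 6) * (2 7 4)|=|(0 3)(2 7 4)(6 8)|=6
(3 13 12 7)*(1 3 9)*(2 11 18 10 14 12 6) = (1 3 13 6 2 11 18 10 14 12 7 9) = [0, 3, 11, 13, 4, 5, 2, 9, 8, 1, 14, 18, 7, 6, 12, 15, 16, 17, 10]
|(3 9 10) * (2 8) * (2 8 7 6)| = 3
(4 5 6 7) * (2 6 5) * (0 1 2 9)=(0 1 2 6 7 4 9)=[1, 2, 6, 3, 9, 5, 7, 4, 8, 0]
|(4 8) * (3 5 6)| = |(3 5 6)(4 8)| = 6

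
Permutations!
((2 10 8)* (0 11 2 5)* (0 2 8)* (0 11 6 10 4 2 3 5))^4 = (0 8 11 10 6)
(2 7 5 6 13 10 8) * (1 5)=(1 5 6 13 10 8 2 7)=[0, 5, 7, 3, 4, 6, 13, 1, 2, 9, 8, 11, 12, 10]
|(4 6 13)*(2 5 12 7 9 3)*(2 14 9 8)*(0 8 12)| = 12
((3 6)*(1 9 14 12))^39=((1 9 14 12)(3 6))^39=(1 12 14 9)(3 6)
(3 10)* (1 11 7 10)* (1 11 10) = [0, 10, 2, 11, 4, 5, 6, 1, 8, 9, 3, 7] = (1 10 3 11 7)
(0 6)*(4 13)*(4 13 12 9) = (13)(0 6)(4 12 9) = [6, 1, 2, 3, 12, 5, 0, 7, 8, 4, 10, 11, 9, 13]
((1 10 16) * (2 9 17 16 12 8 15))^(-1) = (1 16 17 9 2 15 8 12 10)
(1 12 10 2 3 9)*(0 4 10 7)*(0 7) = (0 4 10 2 3 9 1 12) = [4, 12, 3, 9, 10, 5, 6, 7, 8, 1, 2, 11, 0]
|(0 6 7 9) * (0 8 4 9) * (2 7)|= 12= |(0 6 2 7)(4 9 8)|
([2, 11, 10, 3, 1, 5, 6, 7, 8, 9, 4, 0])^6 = [0, 1, 2, 3, 4, 5, 6, 7, 8, 9, 10, 11]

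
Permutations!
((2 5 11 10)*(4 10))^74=(2 10 4 11 5)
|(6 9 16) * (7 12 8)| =3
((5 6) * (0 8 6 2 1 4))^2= (0 6 2 4 8 5 1)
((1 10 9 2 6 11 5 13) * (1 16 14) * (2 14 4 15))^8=(16)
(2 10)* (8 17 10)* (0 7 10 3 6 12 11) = (0 7 10 2 8 17 3 6 12 11) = [7, 1, 8, 6, 4, 5, 12, 10, 17, 9, 2, 0, 11, 13, 14, 15, 16, 3]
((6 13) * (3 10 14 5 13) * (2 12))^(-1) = ((2 12)(3 10 14 5 13 6))^(-1) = (2 12)(3 6 13 5 14 10)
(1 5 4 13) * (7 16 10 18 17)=(1 5 4 13)(7 16 10 18 17)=[0, 5, 2, 3, 13, 4, 6, 16, 8, 9, 18, 11, 12, 1, 14, 15, 10, 7, 17]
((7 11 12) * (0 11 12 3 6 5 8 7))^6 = ((0 11 3 6 5 8 7 12))^6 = (0 7 5 3)(6 11 12 8)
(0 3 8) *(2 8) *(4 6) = (0 3 2 8)(4 6) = [3, 1, 8, 2, 6, 5, 4, 7, 0]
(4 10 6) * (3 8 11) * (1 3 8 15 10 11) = (1 3 15 10 6 4 11 8) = [0, 3, 2, 15, 11, 5, 4, 7, 1, 9, 6, 8, 12, 13, 14, 10]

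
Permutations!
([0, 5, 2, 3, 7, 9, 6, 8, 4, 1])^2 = (1 9 5)(4 8 7)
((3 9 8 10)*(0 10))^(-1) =(0 8 9 3 10)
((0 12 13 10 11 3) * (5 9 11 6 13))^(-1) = (0 3 11 9 5 12)(6 10 13)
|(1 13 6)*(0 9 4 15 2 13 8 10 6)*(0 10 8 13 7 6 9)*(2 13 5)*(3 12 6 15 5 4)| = |(1 4 5 2 7 15 13 10 9 3 12 6)| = 12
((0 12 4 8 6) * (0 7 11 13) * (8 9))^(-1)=(0 13 11 7 6 8 9 4 12)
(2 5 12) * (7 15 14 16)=(2 5 12)(7 15 14 16)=[0, 1, 5, 3, 4, 12, 6, 15, 8, 9, 10, 11, 2, 13, 16, 14, 7]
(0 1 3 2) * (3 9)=[1, 9, 0, 2, 4, 5, 6, 7, 8, 3]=(0 1 9 3 2)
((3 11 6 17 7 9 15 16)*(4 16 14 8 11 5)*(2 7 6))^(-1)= (2 11 8 14 15 9 7)(3 16 4 5)(6 17)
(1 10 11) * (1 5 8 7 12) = (1 10 11 5 8 7 12) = [0, 10, 2, 3, 4, 8, 6, 12, 7, 9, 11, 5, 1]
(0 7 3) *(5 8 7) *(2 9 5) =[2, 1, 9, 0, 4, 8, 6, 3, 7, 5] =(0 2 9 5 8 7 3)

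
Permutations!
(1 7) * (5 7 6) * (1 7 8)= [0, 6, 2, 3, 4, 8, 5, 7, 1]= (1 6 5 8)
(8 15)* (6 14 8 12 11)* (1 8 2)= (1 8 15 12 11 6 14 2)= [0, 8, 1, 3, 4, 5, 14, 7, 15, 9, 10, 6, 11, 13, 2, 12]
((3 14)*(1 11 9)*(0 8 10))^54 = ((0 8 10)(1 11 9)(3 14))^54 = (14)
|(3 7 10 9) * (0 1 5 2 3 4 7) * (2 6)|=12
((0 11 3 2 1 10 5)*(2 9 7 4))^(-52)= ((0 11 3 9 7 4 2 1 10 5))^(-52)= (0 10 2 7 3)(1 4 9 11 5)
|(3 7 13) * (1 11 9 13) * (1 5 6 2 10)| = 10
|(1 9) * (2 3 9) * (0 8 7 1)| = 7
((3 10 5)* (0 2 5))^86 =(0 2 5 3 10)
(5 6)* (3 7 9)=(3 7 9)(5 6)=[0, 1, 2, 7, 4, 6, 5, 9, 8, 3]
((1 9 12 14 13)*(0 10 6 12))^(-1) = ((0 10 6 12 14 13 1 9))^(-1) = (0 9 1 13 14 12 6 10)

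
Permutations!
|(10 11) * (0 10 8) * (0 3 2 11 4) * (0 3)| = |(0 10 4 3 2 11 8)| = 7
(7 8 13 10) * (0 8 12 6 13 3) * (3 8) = (0 3)(6 13 10 7 12) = [3, 1, 2, 0, 4, 5, 13, 12, 8, 9, 7, 11, 6, 10]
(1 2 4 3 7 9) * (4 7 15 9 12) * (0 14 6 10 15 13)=(0 14 6 10 15 9 1 2 7 12 4 3 13)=[14, 2, 7, 13, 3, 5, 10, 12, 8, 1, 15, 11, 4, 0, 6, 9]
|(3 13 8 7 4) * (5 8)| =6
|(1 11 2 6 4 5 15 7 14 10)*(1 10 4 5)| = 9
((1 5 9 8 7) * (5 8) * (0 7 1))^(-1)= (0 7)(1 8)(5 9)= ((0 7)(1 8)(5 9))^(-1)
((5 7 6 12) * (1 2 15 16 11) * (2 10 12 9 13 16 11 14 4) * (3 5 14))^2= ((1 10 12 14 4 2 15 11)(3 5 7 6 9 13 16))^2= (1 12 4 15)(2 11 10 14)(3 7 9 16 5 6 13)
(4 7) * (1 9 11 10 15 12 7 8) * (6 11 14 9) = (1 6 11 10 15 12 7 4 8)(9 14) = [0, 6, 2, 3, 8, 5, 11, 4, 1, 14, 15, 10, 7, 13, 9, 12]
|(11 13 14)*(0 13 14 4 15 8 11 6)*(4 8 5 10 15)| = |(0 13 8 11 14 6)(5 10 15)| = 6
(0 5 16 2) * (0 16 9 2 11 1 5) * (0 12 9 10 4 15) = (0 12 9 2 16 11 1 5 10 4 15) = [12, 5, 16, 3, 15, 10, 6, 7, 8, 2, 4, 1, 9, 13, 14, 0, 11]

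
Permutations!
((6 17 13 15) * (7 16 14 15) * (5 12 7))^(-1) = ((5 12 7 16 14 15 6 17 13))^(-1) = (5 13 17 6 15 14 16 7 12)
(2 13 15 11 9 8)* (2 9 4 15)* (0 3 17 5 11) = (0 3 17 5 11 4 15)(2 13)(8 9) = [3, 1, 13, 17, 15, 11, 6, 7, 9, 8, 10, 4, 12, 2, 14, 0, 16, 5]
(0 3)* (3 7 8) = [7, 1, 2, 0, 4, 5, 6, 8, 3] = (0 7 8 3)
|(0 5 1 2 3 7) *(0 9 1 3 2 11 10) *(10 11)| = |(11)(0 5 3 7 9 1 10)| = 7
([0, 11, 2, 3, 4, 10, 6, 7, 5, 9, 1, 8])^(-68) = (1 8 10 11 5)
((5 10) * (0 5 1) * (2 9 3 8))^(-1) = ((0 5 10 1)(2 9 3 8))^(-1) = (0 1 10 5)(2 8 3 9)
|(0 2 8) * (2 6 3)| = |(0 6 3 2 8)| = 5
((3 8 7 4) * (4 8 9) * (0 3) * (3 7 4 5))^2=(0 8)(3 5 9)(4 7)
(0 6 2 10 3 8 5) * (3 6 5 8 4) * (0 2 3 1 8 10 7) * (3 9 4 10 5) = [3, 8, 7, 10, 1, 2, 9, 0, 5, 4, 6] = (0 3 10 6 9 4 1 8 5 2 7)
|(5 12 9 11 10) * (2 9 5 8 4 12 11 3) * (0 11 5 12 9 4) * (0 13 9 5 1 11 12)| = |(0 12)(1 11 10 8 13 9 3 2 4 5)| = 10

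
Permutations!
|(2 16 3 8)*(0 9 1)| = 12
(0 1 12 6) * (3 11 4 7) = (0 1 12 6)(3 11 4 7) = [1, 12, 2, 11, 7, 5, 0, 3, 8, 9, 10, 4, 6]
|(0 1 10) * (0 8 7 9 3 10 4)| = |(0 1 4)(3 10 8 7 9)| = 15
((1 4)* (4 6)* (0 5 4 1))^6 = ((0 5 4)(1 6))^6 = (6)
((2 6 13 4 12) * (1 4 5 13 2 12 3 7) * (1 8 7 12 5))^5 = ((1 4 3 12 5 13)(2 6)(7 8))^5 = (1 13 5 12 3 4)(2 6)(7 8)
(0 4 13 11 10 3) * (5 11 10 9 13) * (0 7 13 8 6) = (0 4 5 11 9 8 6)(3 7 13 10) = [4, 1, 2, 7, 5, 11, 0, 13, 6, 8, 3, 9, 12, 10]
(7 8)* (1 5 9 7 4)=(1 5 9 7 8 4)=[0, 5, 2, 3, 1, 9, 6, 8, 4, 7]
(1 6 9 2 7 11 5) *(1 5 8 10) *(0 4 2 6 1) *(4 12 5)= (0 12 5 4 2 7 11 8 10)(6 9)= [12, 1, 7, 3, 2, 4, 9, 11, 10, 6, 0, 8, 5]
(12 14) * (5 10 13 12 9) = (5 10 13 12 14 9) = [0, 1, 2, 3, 4, 10, 6, 7, 8, 5, 13, 11, 14, 12, 9]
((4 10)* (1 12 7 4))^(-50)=(12)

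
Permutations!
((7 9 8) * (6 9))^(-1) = (6 7 8 9)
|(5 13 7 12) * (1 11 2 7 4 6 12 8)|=5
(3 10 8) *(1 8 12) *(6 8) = (1 6 8 3 10 12) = [0, 6, 2, 10, 4, 5, 8, 7, 3, 9, 12, 11, 1]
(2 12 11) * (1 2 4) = (1 2 12 11 4) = [0, 2, 12, 3, 1, 5, 6, 7, 8, 9, 10, 4, 11]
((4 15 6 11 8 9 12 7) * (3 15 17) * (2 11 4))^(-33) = (2 9)(3 6 17 15 4)(7 8)(11 12)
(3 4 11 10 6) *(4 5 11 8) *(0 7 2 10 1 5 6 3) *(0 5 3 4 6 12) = (0 7 2 10 4 8 6 5 11 1 3 12) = [7, 3, 10, 12, 8, 11, 5, 2, 6, 9, 4, 1, 0]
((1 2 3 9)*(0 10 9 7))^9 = (0 9 2 7 10 1 3)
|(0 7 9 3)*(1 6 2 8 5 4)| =12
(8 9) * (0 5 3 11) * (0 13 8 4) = [5, 1, 2, 11, 0, 3, 6, 7, 9, 4, 10, 13, 12, 8] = (0 5 3 11 13 8 9 4)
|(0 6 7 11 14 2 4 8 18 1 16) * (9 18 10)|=|(0 6 7 11 14 2 4 8 10 9 18 1 16)|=13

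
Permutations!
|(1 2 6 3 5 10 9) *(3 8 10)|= 6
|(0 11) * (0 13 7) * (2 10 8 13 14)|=|(0 11 14 2 10 8 13 7)|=8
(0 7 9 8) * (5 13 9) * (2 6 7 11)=(0 11 2 6 7 5 13 9 8)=[11, 1, 6, 3, 4, 13, 7, 5, 0, 8, 10, 2, 12, 9]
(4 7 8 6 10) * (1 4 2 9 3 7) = (1 4)(2 9 3 7 8 6 10) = [0, 4, 9, 7, 1, 5, 10, 8, 6, 3, 2]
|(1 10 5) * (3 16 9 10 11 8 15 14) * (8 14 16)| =10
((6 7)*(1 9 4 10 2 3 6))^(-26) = ((1 9 4 10 2 3 6 7))^(-26) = (1 6 2 4)(3 10 9 7)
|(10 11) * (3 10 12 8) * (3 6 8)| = |(3 10 11 12)(6 8)| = 4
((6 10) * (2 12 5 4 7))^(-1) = (2 7 4 5 12)(6 10)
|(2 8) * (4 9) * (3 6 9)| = 4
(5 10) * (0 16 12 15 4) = (0 16 12 15 4)(5 10) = [16, 1, 2, 3, 0, 10, 6, 7, 8, 9, 5, 11, 15, 13, 14, 4, 12]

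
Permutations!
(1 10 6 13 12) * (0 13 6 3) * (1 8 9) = (0 13 12 8 9 1 10 3) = [13, 10, 2, 0, 4, 5, 6, 7, 9, 1, 3, 11, 8, 12]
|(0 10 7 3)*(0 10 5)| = |(0 5)(3 10 7)| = 6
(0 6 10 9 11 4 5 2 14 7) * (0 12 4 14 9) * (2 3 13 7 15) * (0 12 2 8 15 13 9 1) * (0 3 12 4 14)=(0 6 10 4 5 12 14 13 7 2 1 3 9 11)(8 15)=[6, 3, 1, 9, 5, 12, 10, 2, 15, 11, 4, 0, 14, 7, 13, 8]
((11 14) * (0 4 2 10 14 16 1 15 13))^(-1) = (0 13 15 1 16 11 14 10 2 4)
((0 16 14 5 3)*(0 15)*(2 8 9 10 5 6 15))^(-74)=(0 16 14 6 15)(2 5 9)(3 10 8)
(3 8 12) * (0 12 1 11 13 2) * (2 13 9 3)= (13)(0 12 2)(1 11 9 3 8)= [12, 11, 0, 8, 4, 5, 6, 7, 1, 3, 10, 9, 2, 13]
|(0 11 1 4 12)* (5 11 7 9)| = 8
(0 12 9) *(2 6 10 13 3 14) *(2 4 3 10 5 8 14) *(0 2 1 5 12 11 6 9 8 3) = (0 11 6 12 8 14 4)(1 5 3)(2 9)(10 13) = [11, 5, 9, 1, 0, 3, 12, 7, 14, 2, 13, 6, 8, 10, 4]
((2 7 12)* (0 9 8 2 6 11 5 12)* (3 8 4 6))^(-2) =(0 2 3 5 6 9 7 8 12 11 4)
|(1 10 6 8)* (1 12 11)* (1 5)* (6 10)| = |(1 6 8 12 11 5)| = 6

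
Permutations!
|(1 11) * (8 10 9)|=6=|(1 11)(8 10 9)|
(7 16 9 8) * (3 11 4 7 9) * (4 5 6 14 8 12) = (3 11 5 6 14 8 9 12 4 7 16) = [0, 1, 2, 11, 7, 6, 14, 16, 9, 12, 10, 5, 4, 13, 8, 15, 3]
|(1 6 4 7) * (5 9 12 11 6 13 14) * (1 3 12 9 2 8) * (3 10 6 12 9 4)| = 6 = |(1 13 14 5 2 8)(3 9 4 7 10 6)(11 12)|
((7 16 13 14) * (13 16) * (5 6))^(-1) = ((16)(5 6)(7 13 14))^(-1) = (16)(5 6)(7 14 13)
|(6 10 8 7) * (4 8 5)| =6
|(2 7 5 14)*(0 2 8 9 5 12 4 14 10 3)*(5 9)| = 10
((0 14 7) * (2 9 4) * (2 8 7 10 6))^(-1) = ((0 14 10 6 2 9 4 8 7))^(-1) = (0 7 8 4 9 2 6 10 14)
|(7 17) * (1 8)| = 2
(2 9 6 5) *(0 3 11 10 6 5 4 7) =(0 3 11 10 6 4 7)(2 9 5) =[3, 1, 9, 11, 7, 2, 4, 0, 8, 5, 6, 10]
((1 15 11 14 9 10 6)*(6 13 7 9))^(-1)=(1 6 14 11 15)(7 13 10 9)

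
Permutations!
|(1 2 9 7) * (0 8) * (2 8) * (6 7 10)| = |(0 2 9 10 6 7 1 8)| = 8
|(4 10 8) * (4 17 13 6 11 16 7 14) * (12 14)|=11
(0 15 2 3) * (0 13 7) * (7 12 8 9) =[15, 1, 3, 13, 4, 5, 6, 0, 9, 7, 10, 11, 8, 12, 14, 2] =(0 15 2 3 13 12 8 9 7)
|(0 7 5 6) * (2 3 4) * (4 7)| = |(0 4 2 3 7 5 6)| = 7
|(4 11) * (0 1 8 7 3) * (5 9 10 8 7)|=|(0 1 7 3)(4 11)(5 9 10 8)|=4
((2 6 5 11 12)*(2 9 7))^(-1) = (2 7 9 12 11 5 6)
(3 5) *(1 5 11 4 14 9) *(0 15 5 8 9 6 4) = [15, 8, 2, 11, 14, 3, 4, 7, 9, 1, 10, 0, 12, 13, 6, 5] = (0 15 5 3 11)(1 8 9)(4 14 6)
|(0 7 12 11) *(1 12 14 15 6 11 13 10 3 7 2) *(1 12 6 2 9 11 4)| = |(0 9 11)(1 6 4)(2 12 13 10 3 7 14 15)| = 24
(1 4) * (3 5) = (1 4)(3 5) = [0, 4, 2, 5, 1, 3]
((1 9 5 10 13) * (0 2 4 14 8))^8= (0 14 2 8 4)(1 10 9 13 5)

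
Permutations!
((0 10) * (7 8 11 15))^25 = (0 10)(7 8 11 15)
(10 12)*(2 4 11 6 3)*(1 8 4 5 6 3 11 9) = [0, 8, 5, 2, 9, 6, 11, 7, 4, 1, 12, 3, 10] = (1 8 4 9)(2 5 6 11 3)(10 12)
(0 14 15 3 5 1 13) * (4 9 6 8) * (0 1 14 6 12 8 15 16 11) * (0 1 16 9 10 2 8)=[6, 13, 8, 5, 10, 14, 15, 7, 4, 12, 2, 1, 0, 16, 9, 3, 11]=(0 6 15 3 5 14 9 12)(1 13 16 11)(2 8 4 10)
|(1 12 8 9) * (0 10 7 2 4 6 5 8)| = |(0 10 7 2 4 6 5 8 9 1 12)| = 11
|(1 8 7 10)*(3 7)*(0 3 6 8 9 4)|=14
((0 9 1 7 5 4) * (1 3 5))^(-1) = ((0 9 3 5 4)(1 7))^(-1) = (0 4 5 3 9)(1 7)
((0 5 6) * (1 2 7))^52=(0 5 6)(1 2 7)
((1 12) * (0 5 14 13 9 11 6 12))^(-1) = (0 1 12 6 11 9 13 14 5)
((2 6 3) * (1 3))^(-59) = ((1 3 2 6))^(-59) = (1 3 2 6)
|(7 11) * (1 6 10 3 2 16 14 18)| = 8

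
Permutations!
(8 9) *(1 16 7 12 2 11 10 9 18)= (1 16 7 12 2 11 10 9 8 18)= [0, 16, 11, 3, 4, 5, 6, 12, 18, 8, 9, 10, 2, 13, 14, 15, 7, 17, 1]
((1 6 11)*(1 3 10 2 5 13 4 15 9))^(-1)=((1 6 11 3 10 2 5 13 4 15 9))^(-1)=(1 9 15 4 13 5 2 10 3 11 6)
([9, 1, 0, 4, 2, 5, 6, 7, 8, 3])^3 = [4, 1, 3, 0, 9, 5, 6, 7, 8, 2]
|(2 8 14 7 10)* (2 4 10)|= |(2 8 14 7)(4 10)|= 4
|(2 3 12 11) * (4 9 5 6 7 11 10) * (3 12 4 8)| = |(2 12 10 8 3 4 9 5 6 7 11)| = 11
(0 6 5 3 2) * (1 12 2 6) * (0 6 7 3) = [1, 12, 6, 7, 4, 0, 5, 3, 8, 9, 10, 11, 2] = (0 1 12 2 6 5)(3 7)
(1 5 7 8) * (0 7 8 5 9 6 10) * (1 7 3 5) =(0 3 5 8 7 1 9 6 10) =[3, 9, 2, 5, 4, 8, 10, 1, 7, 6, 0]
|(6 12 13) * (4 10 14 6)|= |(4 10 14 6 12 13)|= 6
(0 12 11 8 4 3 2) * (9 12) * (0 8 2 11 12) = (12)(0 9)(2 8 4 3 11) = [9, 1, 8, 11, 3, 5, 6, 7, 4, 0, 10, 2, 12]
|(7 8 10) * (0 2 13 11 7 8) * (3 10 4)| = |(0 2 13 11 7)(3 10 8 4)| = 20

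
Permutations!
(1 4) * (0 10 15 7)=(0 10 15 7)(1 4)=[10, 4, 2, 3, 1, 5, 6, 0, 8, 9, 15, 11, 12, 13, 14, 7]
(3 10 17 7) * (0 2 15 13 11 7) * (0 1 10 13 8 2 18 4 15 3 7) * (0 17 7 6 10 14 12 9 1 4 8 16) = (0 18 8 2 3 13 11 17 4 15 16)(1 14 12 9)(6 10 7) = [18, 14, 3, 13, 15, 5, 10, 6, 2, 1, 7, 17, 9, 11, 12, 16, 0, 4, 8]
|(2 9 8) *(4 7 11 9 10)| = 7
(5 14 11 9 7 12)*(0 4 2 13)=(0 4 2 13)(5 14 11 9 7 12)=[4, 1, 13, 3, 2, 14, 6, 12, 8, 7, 10, 9, 5, 0, 11]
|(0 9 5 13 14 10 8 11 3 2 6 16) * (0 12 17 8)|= 24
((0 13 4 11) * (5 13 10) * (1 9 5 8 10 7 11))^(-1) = (0 11 7)(1 4 13 5 9)(8 10)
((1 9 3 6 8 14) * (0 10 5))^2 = (0 5 10)(1 3 8)(6 14 9)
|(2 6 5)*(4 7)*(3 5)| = 4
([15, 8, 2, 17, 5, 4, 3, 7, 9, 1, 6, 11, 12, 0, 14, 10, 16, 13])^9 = [10, 1, 2, 13, 5, 4, 17, 7, 8, 9, 3, 11, 12, 15, 14, 6, 16, 0]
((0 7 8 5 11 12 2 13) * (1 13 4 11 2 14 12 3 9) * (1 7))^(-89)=((0 1 13)(2 4 11 3 9 7 8 5)(12 14))^(-89)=(0 1 13)(2 5 8 7 9 3 11 4)(12 14)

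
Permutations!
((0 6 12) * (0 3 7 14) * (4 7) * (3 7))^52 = ((0 6 12 7 14)(3 4))^52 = (0 12 14 6 7)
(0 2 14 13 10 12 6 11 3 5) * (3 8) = [2, 1, 14, 5, 4, 0, 11, 7, 3, 9, 12, 8, 6, 10, 13] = (0 2 14 13 10 12 6 11 8 3 5)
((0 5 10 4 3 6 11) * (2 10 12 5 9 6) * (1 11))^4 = (12)(0 11 1 6 9)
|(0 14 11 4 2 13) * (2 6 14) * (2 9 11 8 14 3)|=8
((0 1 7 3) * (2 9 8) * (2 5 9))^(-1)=(0 3 7 1)(5 8 9)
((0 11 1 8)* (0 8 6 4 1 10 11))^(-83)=(1 6 4)(10 11)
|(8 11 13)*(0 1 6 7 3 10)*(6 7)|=15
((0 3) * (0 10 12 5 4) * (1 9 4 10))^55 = ((0 3 1 9 4)(5 10 12))^55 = (5 10 12)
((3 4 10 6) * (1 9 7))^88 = ((1 9 7)(3 4 10 6))^88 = (10)(1 9 7)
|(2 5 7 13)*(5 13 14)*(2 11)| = 3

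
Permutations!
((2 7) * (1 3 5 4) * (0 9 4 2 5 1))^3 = ((0 9 4)(1 3)(2 7 5))^3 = (9)(1 3)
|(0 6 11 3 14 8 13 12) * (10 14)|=9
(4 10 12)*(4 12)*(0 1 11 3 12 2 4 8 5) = (0 1 11 3 12 2 4 10 8 5) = [1, 11, 4, 12, 10, 0, 6, 7, 5, 9, 8, 3, 2]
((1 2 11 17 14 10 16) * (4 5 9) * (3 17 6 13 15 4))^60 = ((1 2 11 6 13 15 4 5 9 3 17 14 10 16))^60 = (1 13 9 10 11 4 17)(2 15 3 16 6 5 14)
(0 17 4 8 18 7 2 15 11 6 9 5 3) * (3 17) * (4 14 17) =(0 3)(2 15 11 6 9 5 4 8 18 7)(14 17) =[3, 1, 15, 0, 8, 4, 9, 2, 18, 5, 10, 6, 12, 13, 17, 11, 16, 14, 7]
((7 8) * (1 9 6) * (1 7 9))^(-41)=((6 7 8 9))^(-41)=(6 9 8 7)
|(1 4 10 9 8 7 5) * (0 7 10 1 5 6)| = 6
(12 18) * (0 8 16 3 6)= (0 8 16 3 6)(12 18)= [8, 1, 2, 6, 4, 5, 0, 7, 16, 9, 10, 11, 18, 13, 14, 15, 3, 17, 12]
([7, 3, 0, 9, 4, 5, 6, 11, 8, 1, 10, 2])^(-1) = [2, 9, 11, 1, 4, 5, 6, 0, 8, 3, 10, 7]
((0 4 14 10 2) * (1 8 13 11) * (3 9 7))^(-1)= ((0 4 14 10 2)(1 8 13 11)(3 9 7))^(-1)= (0 2 10 14 4)(1 11 13 8)(3 7 9)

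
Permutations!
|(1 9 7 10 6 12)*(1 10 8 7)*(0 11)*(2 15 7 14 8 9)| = 30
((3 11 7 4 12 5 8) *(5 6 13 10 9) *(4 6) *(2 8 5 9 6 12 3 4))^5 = (2 7 3 8 12 11 4)(6 10 13)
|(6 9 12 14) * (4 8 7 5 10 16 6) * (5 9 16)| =6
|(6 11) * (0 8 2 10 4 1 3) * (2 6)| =9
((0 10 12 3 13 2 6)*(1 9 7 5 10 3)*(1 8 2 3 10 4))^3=(0 8)(1 5 9 4 7)(2 10)(3 13)(6 12)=((0 10 12 8 2 6)(1 9 7 5 4)(3 13))^3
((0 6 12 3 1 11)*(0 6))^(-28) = (1 6 3 11 12)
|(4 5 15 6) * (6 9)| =5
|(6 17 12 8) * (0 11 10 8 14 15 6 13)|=5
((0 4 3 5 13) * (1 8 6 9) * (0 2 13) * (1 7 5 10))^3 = (0 10 6 5 3 8 7 4 1 9)(2 13)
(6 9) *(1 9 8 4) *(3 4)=(1 9 6 8 3 4)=[0, 9, 2, 4, 1, 5, 8, 7, 3, 6]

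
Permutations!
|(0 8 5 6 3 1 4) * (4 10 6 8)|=|(0 4)(1 10 6 3)(5 8)|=4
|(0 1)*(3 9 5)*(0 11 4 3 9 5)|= |(0 1 11 4 3 5 9)|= 7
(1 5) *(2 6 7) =(1 5)(2 6 7) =[0, 5, 6, 3, 4, 1, 7, 2]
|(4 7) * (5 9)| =2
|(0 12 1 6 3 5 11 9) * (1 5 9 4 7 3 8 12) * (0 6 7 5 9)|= 12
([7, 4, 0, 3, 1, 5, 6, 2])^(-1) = (0 2 7)(1 4)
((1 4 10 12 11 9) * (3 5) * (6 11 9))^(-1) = ((1 4 10 12 9)(3 5)(6 11))^(-1) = (1 9 12 10 4)(3 5)(6 11)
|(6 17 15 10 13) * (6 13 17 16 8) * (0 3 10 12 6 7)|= |(0 3 10 17 15 12 6 16 8 7)|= 10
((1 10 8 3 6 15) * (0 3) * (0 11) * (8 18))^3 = ((0 3 6 15 1 10 18 8 11))^3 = (0 15 18)(1 8 3)(6 10 11)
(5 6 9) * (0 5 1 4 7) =[5, 4, 2, 3, 7, 6, 9, 0, 8, 1] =(0 5 6 9 1 4 7)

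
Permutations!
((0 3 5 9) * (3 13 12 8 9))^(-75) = ((0 13 12 8 9)(3 5))^(-75) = (13)(3 5)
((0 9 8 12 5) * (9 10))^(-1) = (0 5 12 8 9 10)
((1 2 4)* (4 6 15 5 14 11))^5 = ((1 2 6 15 5 14 11 4))^5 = (1 14 6 4 5 2 11 15)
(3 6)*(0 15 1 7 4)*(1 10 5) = (0 15 10 5 1 7 4)(3 6) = [15, 7, 2, 6, 0, 1, 3, 4, 8, 9, 5, 11, 12, 13, 14, 10]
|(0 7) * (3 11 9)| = |(0 7)(3 11 9)| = 6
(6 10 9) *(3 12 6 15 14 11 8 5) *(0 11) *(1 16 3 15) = [11, 16, 2, 12, 4, 15, 10, 7, 5, 1, 9, 8, 6, 13, 0, 14, 3] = (0 11 8 5 15 14)(1 16 3 12 6 10 9)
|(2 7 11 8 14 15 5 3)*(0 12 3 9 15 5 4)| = |(0 12 3 2 7 11 8 14 5 9 15 4)| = 12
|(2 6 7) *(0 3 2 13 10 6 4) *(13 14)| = |(0 3 2 4)(6 7 14 13 10)| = 20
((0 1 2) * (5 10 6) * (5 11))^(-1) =(0 2 1)(5 11 6 10)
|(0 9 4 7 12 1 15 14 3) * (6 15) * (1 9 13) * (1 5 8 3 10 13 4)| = 14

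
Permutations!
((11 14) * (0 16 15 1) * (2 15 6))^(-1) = (0 1 15 2 6 16)(11 14) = ((0 16 6 2 15 1)(11 14))^(-1)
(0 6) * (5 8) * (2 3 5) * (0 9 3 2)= (0 6 9 3 5 8)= [6, 1, 2, 5, 4, 8, 9, 7, 0, 3]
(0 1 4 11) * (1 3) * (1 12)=(0 3 12 1 4 11)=[3, 4, 2, 12, 11, 5, 6, 7, 8, 9, 10, 0, 1]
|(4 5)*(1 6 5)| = |(1 6 5 4)| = 4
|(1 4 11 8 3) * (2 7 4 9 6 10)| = |(1 9 6 10 2 7 4 11 8 3)| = 10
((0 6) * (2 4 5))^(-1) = ((0 6)(2 4 5))^(-1) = (0 6)(2 5 4)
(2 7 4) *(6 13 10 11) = (2 7 4)(6 13 10 11) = [0, 1, 7, 3, 2, 5, 13, 4, 8, 9, 11, 6, 12, 10]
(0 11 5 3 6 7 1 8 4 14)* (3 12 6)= [11, 8, 2, 3, 14, 12, 7, 1, 4, 9, 10, 5, 6, 13, 0]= (0 11 5 12 6 7 1 8 4 14)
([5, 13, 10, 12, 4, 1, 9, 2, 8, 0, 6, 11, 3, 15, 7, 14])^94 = [7, 10, 1, 3, 4, 2, 15, 5, 8, 14, 13, 11, 12, 6, 0, 9]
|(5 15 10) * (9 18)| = 6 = |(5 15 10)(9 18)|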